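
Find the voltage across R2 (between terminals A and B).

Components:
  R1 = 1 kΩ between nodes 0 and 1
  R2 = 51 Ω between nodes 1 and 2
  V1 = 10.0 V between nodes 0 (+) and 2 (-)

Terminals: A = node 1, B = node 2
R1 and R2 are in series across V1 (node 0 → node 1 → node 2), and the output A–B is taken across R2, so this is a voltage divider.
Series current: I = V1/(R1 + R2) = 10/(1000 + 51) = 10/1051 = 0.009515 A
V_R2 = I × R2 = V1 × R2/(R1 + R2) = 10 × 51/1051 = 0.4853 V

Final answer: 0.4853 V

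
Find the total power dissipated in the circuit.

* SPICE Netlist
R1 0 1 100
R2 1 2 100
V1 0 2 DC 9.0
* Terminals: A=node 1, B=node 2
Nodal analysis, taking node 2 as the 0 V reference.
Source V1 fixes V_0 = 9 V.
KCL at each unknown node (sum of currents leaving = 0; resistances in Ω):
  Node 1: (V_1 - 9)/100 + (V_1 - 0)/100 = 0
Collecting terms: 0.02 × V_1 = 0.09  =>  V_1 = 4.5 V
Power in each resistor, P = (ΔV)²/R:
  P_R1 = (9 - 4.5)²/100 = 0.2025 W
  P_R2 = (4.5 - 0)²/100 = 0.2025 W
P_total = P_R1 + P_R2 = 0.405 W

Final answer: 0.405 W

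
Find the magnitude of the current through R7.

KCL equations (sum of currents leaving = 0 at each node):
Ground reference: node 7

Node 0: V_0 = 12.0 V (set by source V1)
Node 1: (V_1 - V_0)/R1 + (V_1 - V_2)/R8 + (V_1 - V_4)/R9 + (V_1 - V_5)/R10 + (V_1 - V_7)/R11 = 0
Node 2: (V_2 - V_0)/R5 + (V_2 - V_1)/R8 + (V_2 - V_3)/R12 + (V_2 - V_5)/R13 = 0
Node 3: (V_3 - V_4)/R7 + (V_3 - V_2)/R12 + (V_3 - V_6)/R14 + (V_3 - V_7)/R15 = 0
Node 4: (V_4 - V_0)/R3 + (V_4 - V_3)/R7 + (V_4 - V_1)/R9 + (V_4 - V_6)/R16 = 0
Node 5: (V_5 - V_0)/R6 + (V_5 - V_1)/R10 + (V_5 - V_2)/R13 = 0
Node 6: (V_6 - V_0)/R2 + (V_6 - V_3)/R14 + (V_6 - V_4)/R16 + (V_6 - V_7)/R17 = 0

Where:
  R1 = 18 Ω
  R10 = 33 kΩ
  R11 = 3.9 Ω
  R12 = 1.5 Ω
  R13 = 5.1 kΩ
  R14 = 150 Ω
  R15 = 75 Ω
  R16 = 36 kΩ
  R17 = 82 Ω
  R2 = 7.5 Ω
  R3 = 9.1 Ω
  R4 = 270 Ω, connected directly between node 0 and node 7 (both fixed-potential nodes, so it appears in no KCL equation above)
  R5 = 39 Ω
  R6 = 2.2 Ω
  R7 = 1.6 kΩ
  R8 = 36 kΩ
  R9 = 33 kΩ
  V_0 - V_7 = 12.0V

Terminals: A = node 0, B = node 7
Nodal analysis, taking node 7 as the 0 V reference.
Source V1 fixes V_0 = 12 V.
KCL at each unknown node (sum of currents leaving = 0; resistances in Ω):
  Node 1: (V_1 - 12)/18 + (V_1 - V_2)/36000 + (V_1 - V_4)/33000 + (V_1 - V_5)/33000 + (V_1 - 0)/3.9 = 0
  Node 2: (V_2 - 12)/39 + (V_2 - V_1)/36000 + (V_2 - V_3)/1.5 + (V_2 - V_5)/5100 = 0
  Node 3: (V_3 - V_4)/1600 + (V_3 - V_2)/1.5 + (V_3 - V_6)/150 + (V_3 - 0)/75 = 0
  Node 4: (V_4 - 12)/9.1 + (V_4 - V_3)/1600 + (V_4 - V_1)/33000 + (V_4 - V_6)/36000 = 0
  Node 5: (V_5 - 12)/2.2 + (V_5 - V_1)/33000 + (V_5 - V_2)/5100 = 0
  Node 6: (V_6 - 12)/7.5 + (V_6 - V_3)/150 + (V_6 - V_4)/36000 + (V_6 - 0)/82 = 0
Collecting terms (coefficients in siemens):
  0.3121·V_1 - 0.00002778·V_2 - 0.0000303·V_4 - 0.0000303·V_5 = 0.6667
  0.6925·V_2 - 0.00002778·V_1 - 0.6667·V_3 - 0.0001961·V_5 = 0.3077
  0.6873·V_3 - 0.6667·V_2 - 0.000625·V_4 - 0.006667·V_6 = 0
  0.1106·V_4 - 0.0000303·V_1 - 0.000625·V_3 - 0.00002778·V_6 = 1.319
  0.4548·V_5 - 0.0000303·V_1 - 0.0001961·V_2 = 5.455
  0.1522·V_6 - 0.006667·V_3 - 0.00002778·V_4 = 1.6
Solving these 6 simultaneous equations (Gaussian elimination) gives:
  V_1 = 2.139 V, V_2 = 8.452 V, V_3 = 8.315 V, V_4 = 11.98 V
  V_5 = 12 V, V_6 = 10.88 V
I_R7 = (V_3 - V_4)/R7 = (8.315 - 11.98)/1600 = -0.002288 A
|I_R7| = 0.002288 A

Final answer: |I_R7| = 0.002288 A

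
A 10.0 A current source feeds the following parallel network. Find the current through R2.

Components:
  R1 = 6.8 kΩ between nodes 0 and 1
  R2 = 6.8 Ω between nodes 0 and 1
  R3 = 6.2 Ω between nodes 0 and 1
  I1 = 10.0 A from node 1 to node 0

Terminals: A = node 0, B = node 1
All resistors sit directly between nodes 0 and 1, so they are in parallel and share one voltage V; the full source current 10 A splits among them.
1/R_par = 1/6800 + 1/6.8 + 1/6.2 = 0.3085 S  =>  R_par = 3.242 Ω
V = I × R_par = 10 × 3.242 = 32.42 V
I_R2 = V/R2 = 32.42/6.8 = 4.767 A

Final answer: 4.767 A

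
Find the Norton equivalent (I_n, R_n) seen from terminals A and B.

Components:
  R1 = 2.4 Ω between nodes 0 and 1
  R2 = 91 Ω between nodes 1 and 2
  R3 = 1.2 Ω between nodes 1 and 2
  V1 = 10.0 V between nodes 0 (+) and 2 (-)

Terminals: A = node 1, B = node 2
Find the Thévenin equivalent first; then I_n = V_th/R_th and R_n = R_th.
Step 1 — V_th is the open-circuit voltage V_A - V_B (nothing connected across the terminals).
Nodal analysis, taking node 2 as the 0 V reference.
Source V1 fixes V_0 = 10 V.
KCL at each unknown node (sum of currents leaving = 0; resistances in Ω):
  Node 1: (V_1 - 10)/2.4 + (V_1 - 0)/91 + (V_1 - 0)/1.2 = 0
Collecting terms: 1.261 × V_1 = 4.167  =>  V_1 = 3.304 V
V_th = V_1 - V_2 = 3.304 - 0 = 3.304 V
Step 2 — R_th: zero the source — replace V1 by a short circuit (node 2 merges into node 0) — and find the resistance seen between A (node 1) and B (node 0).
Reduce the network between node 1 (A) and node 0 (B) by series/parallel combination:
  Rp1 = R1 ‖ R2 ‖ R3 (parallel, all between nodes 0 and 1) = 1/(1/2.4 + 1/91 + 1/1.2) = 0.793 Ω
R_th = 0.793 Ω
I_n = V_th/R_th = 3.304/0.793 = 4.167 A, and R_n = R_th = 0.793 Ω

Final answer: I_n = 4.167 A, R_n = 0.793 Ω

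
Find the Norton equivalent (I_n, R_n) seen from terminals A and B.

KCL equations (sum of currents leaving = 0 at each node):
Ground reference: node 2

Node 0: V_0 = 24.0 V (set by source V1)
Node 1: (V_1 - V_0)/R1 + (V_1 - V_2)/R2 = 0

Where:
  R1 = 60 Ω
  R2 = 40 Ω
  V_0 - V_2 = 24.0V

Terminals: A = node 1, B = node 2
Find the Thévenin equivalent first; then I_n = V_th/R_th and R_n = R_th.
Step 1 — V_th is the open-circuit voltage V_A - V_B (nothing connected across the terminals).
Nodal analysis, taking node 2 as the 0 V reference.
Source V1 fixes V_0 = 24 V.
KCL at each unknown node (sum of currents leaving = 0; resistances in Ω):
  Node 1: (V_1 - 24)/60 + (V_1 - 0)/40 = 0
Collecting terms: 0.04167 × V_1 = 0.4  =>  V_1 = 9.6 V
V_th = V_1 - V_2 = 9.6 - 0 = 9.6 V
Step 2 — R_th: zero the source — replace V1 by a short circuit (node 2 merges into node 0) — and find the resistance seen between A (node 1) and B (node 0).
Reduce the network between node 1 (A) and node 0 (B) by series/parallel combination:
  Rp1 = R1 ‖ R2 (parallel, both between nodes 0 and 1) = 1/(1/60 + 1/40) = 24 Ω
R_th = 24 Ω
I_n = V_th/R_th = 9.6/24 = 0.4 A, and R_n = R_th = 24 Ω

Final answer: I_n = 0.4 A, R_n = 24 Ω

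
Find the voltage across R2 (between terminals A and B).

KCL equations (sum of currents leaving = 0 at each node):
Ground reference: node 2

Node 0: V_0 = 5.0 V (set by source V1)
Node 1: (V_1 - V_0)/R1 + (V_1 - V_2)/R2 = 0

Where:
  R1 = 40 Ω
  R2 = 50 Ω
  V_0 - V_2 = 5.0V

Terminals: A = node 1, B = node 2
R1 and R2 are in series across V1 (node 0 → node 1 → node 2), and the output A–B is taken across R2, so this is a voltage divider.
Series current: I = V1/(R1 + R2) = 5/(40 + 50) = 5/90 = 0.05556 A
V_R2 = I × R2 = V1 × R2/(R1 + R2) = 5 × 50/90 = 2.778 V

Final answer: 2.778 V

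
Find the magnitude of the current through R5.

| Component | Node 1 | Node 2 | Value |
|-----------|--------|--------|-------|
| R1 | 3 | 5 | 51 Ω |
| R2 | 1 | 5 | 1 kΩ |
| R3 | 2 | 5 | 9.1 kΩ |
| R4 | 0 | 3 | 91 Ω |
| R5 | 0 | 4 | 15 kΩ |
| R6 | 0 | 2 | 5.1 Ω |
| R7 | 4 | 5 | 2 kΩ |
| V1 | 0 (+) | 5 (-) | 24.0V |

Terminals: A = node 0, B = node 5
Nodal analysis, taking node 5 as the 0 V reference.
Source V1 fixes V_0 = 24 V.
KCL at each unknown node (sum of currents leaving = 0; resistances in Ω):
  Node 1: (V_1 - 0)/1000 = 0
  Node 2: (V_2 - 0)/9100 + (V_2 - 24)/5.1 = 0
  Node 3: (V_3 - 0)/51 + (V_3 - 24)/91 = 0
  Node 4: (V_4 - 24)/15000 + (V_4 - 0)/2000 = 0
Collecting terms (coefficients in siemens):
  0.001·V_1 = 0
  0.1962·V_2 = 4.706
  0.0306·V_3 = 0.2637
  0.0005667·V_4 = 0.0016
Solving these 4 simultaneous equations (Gaussian elimination) gives:
  V_1 = 0 V, V_2 = 23.99 V, V_3 = 8.62 V, V_4 = 2.824 V
I_R5 = (V_0 - V_4)/R5 = (24 - 2.824)/15000 = 0.001412 A
|I_R5| = 0.001412 A

Final answer: |I_R5| = 0.001412 A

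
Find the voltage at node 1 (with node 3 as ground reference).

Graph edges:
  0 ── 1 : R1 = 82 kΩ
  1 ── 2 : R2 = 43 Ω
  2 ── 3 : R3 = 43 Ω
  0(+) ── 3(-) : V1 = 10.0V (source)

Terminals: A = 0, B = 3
Nodal analysis, taking node 3 as the 0 V reference.
Source V1 fixes V_0 = 10 V.
KCL at each unknown node (sum of currents leaving = 0; resistances in Ω):
  Node 1: (V_1 - 10)/82000 + (V_1 - V_2)/43 = 0
  Node 2: (V_2 - V_1)/43 + (V_2 - 0)/43 = 0
Collecting terms (coefficients in siemens):
  0.02327·V_1 - 0.02326·V_2 = 0.000122
  0.04651·V_2 - 0.02326·V_1 = 0
Determinant D = (0.02327)(0.04651) - (-0.02326)(-0.02326) = 0.0005414
V_1 = [(0.000122)(0.04651) - (-0.02326)(0)]/D = 0.01048 V
V_2 = [(0.02327)(0) - (0.000122)(-0.02326)]/D = 0.005238 V
The requested potential is V_1 = 0.01048 V.

Final answer: V_1 = 0.01048 V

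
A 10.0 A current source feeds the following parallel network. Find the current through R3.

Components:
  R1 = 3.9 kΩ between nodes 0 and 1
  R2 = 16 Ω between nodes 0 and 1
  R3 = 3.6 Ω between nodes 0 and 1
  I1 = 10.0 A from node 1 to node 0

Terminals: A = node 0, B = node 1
All resistors sit directly between nodes 0 and 1, so they are in parallel and share one voltage V; the full source current 10 A splits among them.
1/R_par = 1/3900 + 1/16 + 1/3.6 = 0.3405 S  =>  R_par = 2.937 Ω
V = I × R_par = 10 × 2.937 = 29.37 V
I_R3 = V/R3 = 29.37/3.6 = 8.157 A

Final answer: 8.157 A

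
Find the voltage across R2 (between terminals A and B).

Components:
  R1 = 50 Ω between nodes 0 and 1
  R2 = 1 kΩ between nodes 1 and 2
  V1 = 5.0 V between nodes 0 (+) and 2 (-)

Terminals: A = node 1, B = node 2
R1 and R2 are in series across V1 (node 0 → node 1 → node 2), and the output A–B is taken across R2, so this is a voltage divider.
Series current: I = V1/(R1 + R2) = 5/(50 + 1000) = 5/1050 = 0.004762 A
V_R2 = I × R2 = V1 × R2/(R1 + R2) = 5 × 1000/1050 = 4.762 V

Final answer: 4.762 V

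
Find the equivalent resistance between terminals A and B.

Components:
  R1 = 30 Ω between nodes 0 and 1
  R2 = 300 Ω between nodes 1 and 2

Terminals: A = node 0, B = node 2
Reduce the network between node 0 (A) and node 2 (B) by series/parallel combination:
  Rs1 = R1 + R2 (series, joined only at node 1) = 30 + 300 = 330 Ω
R_eq = 330 Ω

Final answer: 330 Ω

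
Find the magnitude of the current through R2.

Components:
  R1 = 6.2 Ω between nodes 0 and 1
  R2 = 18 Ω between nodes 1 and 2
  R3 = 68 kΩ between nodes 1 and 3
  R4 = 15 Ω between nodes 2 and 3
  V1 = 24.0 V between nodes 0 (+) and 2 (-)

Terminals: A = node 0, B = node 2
Nodal analysis, taking node 2 as the 0 V reference.
Source V1 fixes V_0 = 24 V.
KCL at each unknown node (sum of currents leaving = 0; resistances in Ω):
  Node 1: (V_1 - 24)/6.2 + (V_1 - 0)/18 + (V_1 - V_3)/68000 = 0
  Node 3: (V_3 - V_1)/68000 + (V_3 - 0)/15 = 0
Collecting terms (coefficients in siemens):
  0.2169·V_1 - 0.00001471·V_3 = 3.871
  0.06668·V_3 - 0.00001471·V_1 = 0
Determinant D = (0.2169)(0.06668) - (-0.00001471)(-0.00001471) = 0.01446
V_1 = [(3.871)(0.06668) - (-0.00001471)(0)]/D = 17.85 V
V_3 = [(0.2169)(0) - (3.871)(-0.00001471)]/D = 0.003937 V
I_R2 = (V_1 - V_2)/R2 = (17.85 - 0)/18 = 0.9917 A
|I_R2| = 0.9917 A

Final answer: |I_R2| = 0.9917 A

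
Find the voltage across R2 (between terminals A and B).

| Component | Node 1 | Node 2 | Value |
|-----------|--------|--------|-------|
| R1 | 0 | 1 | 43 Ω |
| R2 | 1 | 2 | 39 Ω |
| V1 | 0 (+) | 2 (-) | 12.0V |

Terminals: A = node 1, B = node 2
R1 and R2 are in series across V1 (node 0 → node 1 → node 2), and the output A–B is taken across R2, so this is a voltage divider.
Series current: I = V1/(R1 + R2) = 12/(43 + 39) = 12/82 = 0.1463 A
V_R2 = I × R2 = V1 × R2/(R1 + R2) = 12 × 39/82 = 5.707 V

Final answer: 5.707 V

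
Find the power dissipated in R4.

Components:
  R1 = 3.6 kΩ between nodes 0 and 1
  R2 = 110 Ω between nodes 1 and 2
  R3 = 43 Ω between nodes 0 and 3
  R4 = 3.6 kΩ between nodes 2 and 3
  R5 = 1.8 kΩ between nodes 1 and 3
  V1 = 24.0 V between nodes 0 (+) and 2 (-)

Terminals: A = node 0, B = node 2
Nodal analysis, taking node 2 as the 0 V reference.
Source V1 fixes V_0 = 24 V.
KCL at each unknown node (sum of currents leaving = 0; resistances in Ω):
  Node 1: (V_1 - 24)/3600 + (V_1 - 0)/110 + (V_1 - V_3)/1800 = 0
  Node 3: (V_3 - 24)/43 + (V_3 - 0)/3600 + (V_3 - V_1)/1800 = 0
Collecting terms (coefficients in siemens):
  0.009924·V_1 - 0.0005556·V_3 = 0.006667
  0.02409·V_3 - 0.0005556·V_1 = 0.5581
Determinant D = (0.009924)(0.02409) - (-0.0005556)(-0.0005556) = 0.0002388
V_1 = [(0.006667)(0.02409) - (-0.0005556)(0.5581)]/D = 1.971 V
V_3 = [(0.009924)(0.5581) - (0.006667)(-0.0005556)]/D = 23.22 V
I_R4 = (V_2 - V_3)/R4 = (0 - 23.22)/3600 = -0.006449 A
P_R4 = I_R4² × R4 = (-0.006449)² × 3600 = 0.1497 W

Final answer: 0.1497 W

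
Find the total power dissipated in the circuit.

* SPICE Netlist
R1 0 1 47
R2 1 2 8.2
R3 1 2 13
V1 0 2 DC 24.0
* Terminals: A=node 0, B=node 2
Nodal analysis, taking node 2 as the 0 V reference.
Source V1 fixes V_0 = 24 V.
KCL at each unknown node (sum of currents leaving = 0; resistances in Ω):
  Node 1: (V_1 - 24)/47 + (V_1 - 0)/8.2 + (V_1 - 0)/13 = 0
Collecting terms: 0.2202 × V_1 = 0.5106  =>  V_1 = 2.319 V
Power in each resistor, P = (ΔV)²/R:
  P_R1 = (24 - 2.319)²/47 = 10 W
  P_R2 = (2.319 - 0)²/8.2 = 0.6561 W
  P_R3 = (2.319 - 0)²/13 = 0.4138 W
P_total = P_R1 + P_R2 + P_R3 = 11.07 W

Final answer: 11.07 W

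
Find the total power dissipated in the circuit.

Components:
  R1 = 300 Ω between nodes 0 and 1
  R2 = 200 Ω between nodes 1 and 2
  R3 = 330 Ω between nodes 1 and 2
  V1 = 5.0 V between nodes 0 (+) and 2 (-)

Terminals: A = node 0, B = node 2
Nodal analysis, taking node 2 as the 0 V reference.
Source V1 fixes V_0 = 5 V.
KCL at each unknown node (sum of currents leaving = 0; resistances in Ω):
  Node 1: (V_1 - 5)/300 + (V_1 - 0)/200 + (V_1 - 0)/330 = 0
Collecting terms: 0.01136 × V_1 = 0.01667  =>  V_1 = 1.467 V
Power in each resistor, P = (ΔV)²/R:
  P_R1 = (5 - 1.467)²/300 = 0.04161 W
  P_R2 = (1.467 - 0)²/200 = 0.01076 W
  P_R3 = (1.467 - 0)²/330 = 0.006519 W
P_total = P_R1 + P_R2 + P_R3 = 0.05889 W

Final answer: 0.05889 W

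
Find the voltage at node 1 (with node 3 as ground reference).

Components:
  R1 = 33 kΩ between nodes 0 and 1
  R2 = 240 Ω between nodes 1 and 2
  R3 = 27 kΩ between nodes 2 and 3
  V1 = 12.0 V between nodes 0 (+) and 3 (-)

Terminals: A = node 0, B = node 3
Nodal analysis, taking node 3 as the 0 V reference.
Source V1 fixes V_0 = 12 V.
KCL at each unknown node (sum of currents leaving = 0; resistances in Ω):
  Node 1: (V_1 - 12)/33000 + (V_1 - V_2)/240 = 0
  Node 2: (V_2 - V_1)/240 + (V_2 - 0)/27000 = 0
Collecting terms (coefficients in siemens):
  0.004197·V_1 - 0.004167·V_2 = 0.0003636
  0.004204·V_2 - 0.004167·V_1 = 0
Determinant D = (0.004197)(0.004204) - (-0.004167)(-0.004167) = 0.0000002817
V_1 = [(0.0003636)(0.004204) - (-0.004167)(0)]/D = 5.426 V
V_2 = [(0.004197)(0) - (0.0003636)(-0.004167)]/D = 5.378 V
The requested potential is V_1 = 5.426 V.

Final answer: V_1 = 5.426 V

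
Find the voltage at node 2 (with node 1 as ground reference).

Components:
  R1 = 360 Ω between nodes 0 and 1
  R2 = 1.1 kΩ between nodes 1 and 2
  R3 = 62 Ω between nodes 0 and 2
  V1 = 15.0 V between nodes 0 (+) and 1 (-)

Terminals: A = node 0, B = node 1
Nodal analysis, taking node 1 as the 0 V reference.
Source V1 fixes V_0 = 15 V.
KCL at each unknown node (sum of currents leaving = 0; resistances in Ω):
  Node 2: (V_2 - 0)/1100 + (V_2 - 15)/62 = 0
Collecting terms: 0.01704 × V_2 = 0.2419  =>  V_2 = 14.2 V
The requested potential is V_2 = 14.2 V.

Final answer: V_2 = 14.2 V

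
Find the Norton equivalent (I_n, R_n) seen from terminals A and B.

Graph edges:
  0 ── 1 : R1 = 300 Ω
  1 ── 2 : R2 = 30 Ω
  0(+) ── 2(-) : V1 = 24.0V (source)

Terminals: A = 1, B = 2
Find the Thévenin equivalent first; then I_n = V_th/R_th and R_n = R_th.
Step 1 — V_th is the open-circuit voltage V_A - V_B (nothing connected across the terminals).
Nodal analysis, taking node 2 as the 0 V reference.
Source V1 fixes V_0 = 24 V.
KCL at each unknown node (sum of currents leaving = 0; resistances in Ω):
  Node 1: (V_1 - 24)/300 + (V_1 - 0)/30 = 0
Collecting terms: 0.03667 × V_1 = 0.08  =>  V_1 = 2.182 V
V_th = V_1 - V_2 = 2.182 - 0 = 2.182 V
Step 2 — R_th: zero the source — replace V1 by a short circuit (node 2 merges into node 0) — and find the resistance seen between A (node 1) and B (node 0).
Reduce the network between node 1 (A) and node 0 (B) by series/parallel combination:
  Rp1 = R1 ‖ R2 (parallel, both between nodes 0 and 1) = 1/(1/300 + 1/30) = 27.27 Ω
R_th = 27.27 Ω
I_n = V_th/R_th = 2.182/27.27 = 0.08 A, and R_n = R_th = 27.27 Ω

Final answer: I_n = 0.08 A, R_n = 27.27 Ω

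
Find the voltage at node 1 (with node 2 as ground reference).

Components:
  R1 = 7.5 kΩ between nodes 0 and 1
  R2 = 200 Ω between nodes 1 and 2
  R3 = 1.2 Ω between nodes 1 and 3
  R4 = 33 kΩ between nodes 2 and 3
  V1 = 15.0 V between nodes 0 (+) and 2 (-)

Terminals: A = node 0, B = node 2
Nodal analysis, taking node 2 as the 0 V reference.
Source V1 fixes V_0 = 15 V.
KCL at each unknown node (sum of currents leaving = 0; resistances in Ω):
  Node 1: (V_1 - 15)/7500 + (V_1 - 0)/200 + (V_1 - V_3)/1.2 = 0
  Node 3: (V_3 - V_1)/1.2 + (V_3 - 0)/33000 = 0
Collecting terms (coefficients in siemens):
  0.8385·V_1 - 0.8333·V_3 = 0.002
  0.8334·V_3 - 0.8333·V_1 = 0
Determinant D = (0.8385)(0.8334) - (-0.8333)(-0.8333) = 0.004303
V_1 = [(0.002)(0.8334) - (-0.8333)(0)]/D = 0.3873 V
V_3 = [(0.8385)(0) - (0.002)(-0.8333)]/D = 0.3873 V
The requested potential is V_1 = 0.3873 V.

Final answer: V_1 = 0.3873 V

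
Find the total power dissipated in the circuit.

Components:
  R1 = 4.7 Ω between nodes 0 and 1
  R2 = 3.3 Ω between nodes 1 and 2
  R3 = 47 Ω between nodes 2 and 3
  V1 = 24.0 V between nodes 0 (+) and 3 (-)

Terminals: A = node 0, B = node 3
Nodal analysis, taking node 3 as the 0 V reference.
Source V1 fixes V_0 = 24 V.
KCL at each unknown node (sum of currents leaving = 0; resistances in Ω):
  Node 1: (V_1 - 24)/4.7 + (V_1 - V_2)/3.3 = 0
  Node 2: (V_2 - V_1)/3.3 + (V_2 - 0)/47 = 0
Collecting terms (coefficients in siemens):
  0.5158·V_1 - 0.303·V_2 = 5.106
  0.3243·V_2 - 0.303·V_1 = 0
Determinant D = (0.5158)(0.3243) - (-0.303)(-0.303) = 0.07545
V_1 = [(5.106)(0.3243) - (-0.303)(0)]/D = 21.95 V
V_2 = [(0.5158)(0) - (5.106)(-0.303)]/D = 20.51 V
Power in each resistor, P = (ΔV)²/R:
  P_R1 = (24 - 21.95)²/4.7 = 0.8949 W
  P_R2 = (21.95 - 20.51)²/3.3 = 0.6284 W
  P_R3 = (20.51 - 0)²/47 = 8.949 W
P_total = P_R1 + P_R2 + P_R3 = 10.47 W

Final answer: 10.47 W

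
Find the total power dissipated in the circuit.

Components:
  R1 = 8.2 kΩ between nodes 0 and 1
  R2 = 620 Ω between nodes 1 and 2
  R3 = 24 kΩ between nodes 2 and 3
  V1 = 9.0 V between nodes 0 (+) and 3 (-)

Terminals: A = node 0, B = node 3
Nodal analysis, taking node 3 as the 0 V reference.
Source V1 fixes V_0 = 9 V.
KCL at each unknown node (sum of currents leaving = 0; resistances in Ω):
  Node 1: (V_1 - 9)/8200 + (V_1 - V_2)/620 = 0
  Node 2: (V_2 - V_1)/620 + (V_2 - 0)/24000 = 0
Collecting terms (coefficients in siemens):
  0.001735·V_1 - 0.001613·V_2 = 0.001098
  0.001655·V_2 - 0.001613·V_1 = 0
Determinant D = (0.001735)(0.001655) - (-0.001613)(-0.001613) = 0.000000269
V_1 = [(0.001098)(0.001655) - (-0.001613)(0)]/D = 6.751 V
V_2 = [(0.001735)(0) - (0.001098)(-0.001613)]/D = 6.581 V
Power in each resistor, P = (ΔV)²/R:
  P_R1 = (9 - 6.751)²/8200 = 0.0006166 W
  P_R2 = (6.751 - 6.581)²/620 = 0.00004662 W
  P_R3 = (6.581 - 0)²/24000 = 0.001805 W
P_total = P_R1 + P_R2 + P_R3 = 0.002468 W

Final answer: 0.002468 W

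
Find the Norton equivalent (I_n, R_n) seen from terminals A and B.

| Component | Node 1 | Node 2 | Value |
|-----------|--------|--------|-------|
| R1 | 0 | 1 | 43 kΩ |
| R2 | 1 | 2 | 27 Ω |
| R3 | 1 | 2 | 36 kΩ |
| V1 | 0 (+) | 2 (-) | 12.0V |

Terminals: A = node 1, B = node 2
Find the Thévenin equivalent first; then I_n = V_th/R_th and R_n = R_th.
Step 1 — V_th is the open-circuit voltage V_A - V_B (nothing connected across the terminals).
Nodal analysis, taking node 2 as the 0 V reference.
Source V1 fixes V_0 = 12 V.
KCL at each unknown node (sum of currents leaving = 0; resistances in Ω):
  Node 1: (V_1 - 12)/43000 + (V_1 - 0)/27 + (V_1 - 0)/36000 = 0
Collecting terms: 0.03709 × V_1 = 0.0002791  =>  V_1 = 0.007525 V
V_th = V_1 - V_2 = 0.007525 - 0 = 0.007525 V
Step 2 — R_th: zero the source — replace V1 by a short circuit (node 2 merges into node 0) — and find the resistance seen between A (node 1) and B (node 0).
Reduce the network between node 1 (A) and node 0 (B) by series/parallel combination:
  Rp1 = R1 ‖ R2 ‖ R3 (parallel, all between nodes 0 and 1) = 1/(1/43000 + 1/27 + 1/36000) = 26.96 Ω
R_th = 26.96 Ω
I_n = V_th/R_th = 0.007525/26.96 = 0.0002791 A, and R_n = R_th = 26.96 Ω

Final answer: I_n = 0.0002791 A, R_n = 26.96 Ω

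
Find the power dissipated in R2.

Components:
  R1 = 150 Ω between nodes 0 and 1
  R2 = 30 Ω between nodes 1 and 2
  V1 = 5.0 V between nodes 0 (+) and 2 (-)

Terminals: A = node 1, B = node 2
Nodal analysis, taking node 2 as the 0 V reference.
Source V1 fixes V_0 = 5 V.
KCL at each unknown node (sum of currents leaving = 0; resistances in Ω):
  Node 1: (V_1 - 5)/150 + (V_1 - 0)/30 = 0
Collecting terms: 0.04 × V_1 = 0.03333  =>  V_1 = 0.8333 V
I_R2 = (V_1 - V_2)/R2 = (0.8333 - 0)/30 = 0.02778 A
P_R2 = I_R2² × R2 = (0.02778)² × 30 = 0.02315 W

Final answer: 0.02315 W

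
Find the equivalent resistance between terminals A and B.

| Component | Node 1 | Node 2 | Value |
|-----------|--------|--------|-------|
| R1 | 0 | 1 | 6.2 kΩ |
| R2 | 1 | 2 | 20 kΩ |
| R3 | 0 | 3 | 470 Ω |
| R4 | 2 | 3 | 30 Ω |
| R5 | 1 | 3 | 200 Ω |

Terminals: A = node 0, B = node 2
The network is not a plain series/parallel combination. Inject a 1 A test current into terminal A (node 0) and return it from terminal B (node 2); then R_eq = V_A / (1 A).
Nodal analysis, taking node 2 as the 0 V reference.
Current source I_test pushes 1 A into node 0 and draws it out of node 2.
KCL at each unknown node (sum of currents leaving = 0; resistances in Ω):
  Node 0: (V_0 - V_1)/6200 + (V_0 - V_3)/470 - 1 = 0
  Node 1: (V_1 - V_0)/6200 + (V_1 - 0)/20000 + (V_1 - V_3)/200 = 0
  Node 3: (V_3 - V_0)/470 + (V_3 - V_1)/200 + (V_3 - 0)/30 = 0
Collecting terms (coefficients in siemens):
  0.002289·V_0 - 0.0001613·V_1 - 0.002128·V_3 = 1
  0.005211·V_1 - 0.0001613·V_0 - 0.005·V_3 = 0
  0.04046·V_3 - 0.002128·V_0 - 0.005·V_1 = 0
Solving these 3 simultaneous equations (Gaussian elimination) gives:
  V_0 = 467.8 V, V_1 = 43.2 V, V_3 = 29.94 V
R_eq = V_0 / 1 A = 467.8 Ω

Final answer: 467.8 Ω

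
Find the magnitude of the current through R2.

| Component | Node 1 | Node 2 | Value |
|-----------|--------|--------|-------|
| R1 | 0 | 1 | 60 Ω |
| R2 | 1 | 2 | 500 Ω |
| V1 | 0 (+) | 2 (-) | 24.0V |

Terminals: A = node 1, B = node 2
Nodal analysis, taking node 2 as the 0 V reference.
Source V1 fixes V_0 = 24 V.
KCL at each unknown node (sum of currents leaving = 0; resistances in Ω):
  Node 1: (V_1 - 24)/60 + (V_1 - 0)/500 = 0
Collecting terms: 0.01867 × V_1 = 0.4  =>  V_1 = 21.43 V
I_R2 = (V_1 - V_2)/R2 = (21.43 - 0)/500 = 0.04286 A
|I_R2| = 0.04286 A

Final answer: |I_R2| = 0.04286 A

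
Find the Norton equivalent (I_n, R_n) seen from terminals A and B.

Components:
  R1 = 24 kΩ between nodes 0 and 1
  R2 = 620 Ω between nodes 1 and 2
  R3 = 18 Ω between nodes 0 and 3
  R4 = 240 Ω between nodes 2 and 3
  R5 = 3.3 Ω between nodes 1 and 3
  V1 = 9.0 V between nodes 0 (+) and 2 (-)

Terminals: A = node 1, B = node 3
Find the Thévenin equivalent first; then I_n = V_th/R_th and R_n = R_th.
Step 1 — V_th is the open-circuit voltage V_A - V_B (nothing connected across the terminals).
Nodal analysis, taking node 2 as the 0 V reference.
Source V1 fixes V_0 = 9 V.
KCL at each unknown node (sum of currents leaving = 0; resistances in Ω):
  Node 1: (V_1 - 9)/24000 + (V_1 - 0)/620 + (V_1 - V_3)/3.3 = 0
  Node 3: (V_3 - 9)/18 + (V_3 - 0)/240 + (V_3 - V_1)/3.3 = 0
Collecting terms (coefficients in siemens):
  0.3047·V_1 - 0.303·V_3 = 0.000375
  0.3628·V_3 - 0.303·V_1 = 0.5
Determinant D = (0.3047)(0.3628) - (-0.303)(-0.303) = 0.0187
V_1 = [(0.000375)(0.3628) - (-0.303)(0.5)]/D = 8.111 V
V_3 = [(0.3047)(0.5) - (0.000375)(-0.303)]/D = 8.154 V
V_th = V_1 - V_3 = 8.111 - 8.154 = -0.04305 V
Step 2 — R_th: zero the source — replace V1 by a short circuit (node 2 merges into node 0) — and find the resistance seen between A (node 1) and B (node 3).
Reduce the network between node 1 (A) and node 3 (B) by series/parallel combination:
  Rp1 = R1 ‖ R2 (parallel, both between nodes 0 and 1) = 1/(1/24000 + 1/620) = 604.4 Ω
  Rp2 = R3 ‖ R4 (parallel, both between nodes 0 and 3) = 1/(1/18 + 1/240) = 16.74 Ω
  Rs1 = Rp1 + Rp2 (series, joined only at node 0) = 604.4 + 16.74 = 621.1 Ω
  Rp3 = R5 ‖ Rs1 (parallel, both between nodes 1 and 3) = 1/(1/3.3 + 1/621.1) = 3.283 Ω
R_th = 3.283 Ω
I_n = V_th/R_th = -0.04305/3.283 = -0.01311 A, and R_n = R_th = 3.283 Ω

Final answer: I_n = -0.01311 A, R_n = 3.283 Ω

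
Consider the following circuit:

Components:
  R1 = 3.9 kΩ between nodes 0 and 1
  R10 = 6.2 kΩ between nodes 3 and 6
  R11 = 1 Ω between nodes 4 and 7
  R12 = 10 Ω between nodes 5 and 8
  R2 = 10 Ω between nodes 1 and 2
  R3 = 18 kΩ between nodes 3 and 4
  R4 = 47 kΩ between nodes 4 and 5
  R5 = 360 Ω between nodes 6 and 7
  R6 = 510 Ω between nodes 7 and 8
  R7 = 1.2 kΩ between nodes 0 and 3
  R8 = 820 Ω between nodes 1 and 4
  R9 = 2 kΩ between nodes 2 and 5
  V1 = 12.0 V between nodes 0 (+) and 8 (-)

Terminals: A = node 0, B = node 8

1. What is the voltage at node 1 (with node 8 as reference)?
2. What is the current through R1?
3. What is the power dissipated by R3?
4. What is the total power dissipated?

Nodal analysis, taking node 8 as the 0 V reference.
Source V1 fixes V_0 = 12 V.
KCL at each unknown node (sum of currents leaving = 0; resistances in Ω):
  Node 1: (V_1 - 12)/3900 + (V_1 - V_2)/10 + (V_1 - V_4)/820 = 0
  Node 2: (V_2 - V_1)/10 + (V_2 - V_5)/2000 = 0
  Node 3: (V_3 - V_4)/18000 + (V_3 - 12)/1200 + (V_3 - V_6)/6200 = 0
  Node 4: (V_4 - V_3)/18000 + (V_4 - V_5)/47000 + (V_4 - V_1)/820 + (V_4 - V_7)/1 = 0
  Node 5: (V_5 - V_4)/47000 + (V_5 - V_2)/2000 + (V_5 - 0)/10 = 0
  Node 6: (V_6 - V_7)/360 + (V_6 - V_3)/6200 = 0
  Node 7: (V_7 - V_6)/360 + (V_7 - 0)/510 + (V_7 - V_4)/1 = 0
Collecting terms (coefficients in siemens):
  0.1015·V_1 - 0.1·V_2 - 0.00122·V_4 = 0.003077
  0.1005·V_2 - 0.1·V_1 - 0.0005·V_5 = 0
  0.00105·V_3 - 0.00005556·V_4 - 0.0001613·V_6 = 0.01
  1.001·V_4 - 0.00122·V_1 - 0.00005556·V_3 - 0.00002128·V_5 - 1·V_7 = 0
  0.1005·V_5 - 0.0005·V_2 - 0.00002128·V_4 = 0
  0.002939·V_6 - 0.0001613·V_3 - 0.002778·V_7 = 0
  1.005·V_7 - 1·V_4 - 0.002778·V_6 = 0
Solving these 7 simultaneous equations (Gaussian elimination) gives:
  V_1 = 2.486 V, V_2 = 2.473 V, V_3 = 9.901 V, V_4 = 1.494 V
  V_5 = 0.01262 V, V_6 = 1.954 V, V_7 = 1.493 V
Part 1:
  Read off the nodal solution: V_1 = 2.486 V
Part 2:
  I_R1 = (V_0 - V_1)/R1 = (12 - 2.486)/3900 = 0.00244 A
  Magnitude: I_R1 = 0.00244 A
Part 3:
  I_R3 = (V_3 - V_4)/R3 = (9.901 - 1.494)/18000 = 0.0004671 A
  P_R3 = I_R3² × R3 = (0.0004671)² × 18000 = 0.003927 W
Part 4:
  Power in each resistor, P = (ΔV)²/R:
    P_R1 = (12 - 2.486)²/3900 = 0.02321 W
    P_R2 = (2.486 - 2.473)²/10 = 0.00001514 W
    P_R3 = (9.901 - 1.494)²/18000 = 0.003927 W
    P_R4 = (1.494 - 0.01262)²/47000 = 0.0000467 W
    P_R5 = (1.954 - 1.493)²/360 = 0.0005915 W
    P_R6 = (1.493 - 0)²/510 = 0.004368 W
    P_R7 = (12 - 9.901)²/1200 = 0.00367 W
    P_R8 = (2.486 - 1.494)²/820 = 0.001199 W
    P_R9 = (2.473 - 0.01262)²/2000 = 0.003028 W
    P_R10 = (9.901 - 1.954)²/6200 = 0.01019 W
    P_R11 = (1.494 - 1.493)²/1 = 0.000002705 W
    P_R12 = (0.01262 - 0)²/10 = 0.00001592 W
  P_total = P_R1 + P_R2 + P_R3 + P_R4 + P_R5 + P_R6 + P_R7 + P_R8 + P_R9 + P_R10 + P_R11 + P_R12 = 0.05026 W

Final answers:
1. V_1 = 2.486 V
2. I_R1 = 0.00244 A
3. P_R3 = 0.003927 W
4. P_total = 0.05026 W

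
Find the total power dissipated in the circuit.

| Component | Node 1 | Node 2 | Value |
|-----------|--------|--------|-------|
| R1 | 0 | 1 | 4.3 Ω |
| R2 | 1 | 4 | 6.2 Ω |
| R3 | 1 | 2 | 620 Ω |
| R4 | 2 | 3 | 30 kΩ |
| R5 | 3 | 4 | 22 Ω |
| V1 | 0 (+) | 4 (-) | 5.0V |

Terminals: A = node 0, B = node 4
Nodal analysis, taking node 4 as the 0 V reference.
Source V1 fixes V_0 = 5 V.
KCL at each unknown node (sum of currents leaving = 0; resistances in Ω):
  Node 1: (V_1 - 5)/4.3 + (V_1 - 0)/6.2 + (V_1 - V_2)/620 = 0
  Node 2: (V_2 - V_1)/620 + (V_2 - V_3)/30000 = 0
  Node 3: (V_3 - V_2)/30000 + (V_3 - 0)/22 = 0
Collecting terms (coefficients in siemens):
  0.3955·V_1 - 0.001613·V_2 = 1.163
  0.001646·V_2 - 0.001613·V_1 - 0.00003333·V_3 = 0
  0.04549·V_3 - 0.00003333·V_2 = 0
Solving these 3 simultaneous equations (Gaussian elimination) gives:
  V_1 = 2.952 V, V_2 = 2.892 V, V_3 = 0.00212 V
Power in each resistor, P = (ΔV)²/R:
  P_R1 = (5 - 2.952)²/4.3 = 0.9753 W
  P_R2 = (2.952 - 0)²/6.2 = 1.406 W
  P_R3 = (2.952 - 2.892)²/620 = 0.000005755 W
  P_R4 = (2.892 - 0.00212)²/30000 = 0.0002785 W
  P_R5 = (0.00212 - 0)²/22 = 0.0000002042 W
P_total = P_R1 + P_R2 + P_R3 + P_R4 + P_R5 = 2.381 W

Final answer: 2.381 W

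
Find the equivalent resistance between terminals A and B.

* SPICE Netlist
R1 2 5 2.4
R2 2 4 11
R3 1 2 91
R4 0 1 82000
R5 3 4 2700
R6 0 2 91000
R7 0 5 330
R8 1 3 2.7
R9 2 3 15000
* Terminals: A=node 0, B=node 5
Reduce the network between node 0 (A) and node 5 (B) by series/parallel combination:
  Rs1 = R2 + R5 (series, joined only at node 4) = 11 + 2700 = 2711 Ω
  Rp1 = R9 ‖ Rs1 (parallel, both between nodes 2 and 3) = 1/(1/15000 + 1/2711) = 2296 Ω
  Rs2 = R8 + Rp1 (series, joined only at node 3) = 2.7 + 2296 = 2299 Ω
  Rp2 = R3 ‖ Rs2 (parallel, both between nodes 1 and 2) = 1/(1/91 + 1/2299) = 87.53 Ω
  Rs3 = R4 + Rp2 (series, joined only at node 1) = 82000 + 87.53 = 82090 Ω
  Rp3 = R6 ‖ Rs3 (parallel, both between nodes 0 and 2) = 1/(1/91000 + 1/82090) = 43160 Ω
  Rs4 = R1 + Rp3 (series, joined only at node 2) = 2.4 + 43160 = 43160 Ω
  Rp4 = R7 ‖ Rs4 (parallel, both between nodes 0 and 5) = 1/(1/330 + 1/43160) = 327.5 Ω
R_eq = 327.5 Ω

Final answer: 327.5 Ω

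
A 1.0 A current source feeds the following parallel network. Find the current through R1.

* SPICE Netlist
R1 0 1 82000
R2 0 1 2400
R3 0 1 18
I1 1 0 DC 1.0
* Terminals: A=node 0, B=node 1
All resistors sit directly between nodes 0 and 1, so they are in parallel and share one voltage V; the full source current 1 A splits among them.
1/R_par = 1/82000 + 1/2400 + 1/18 = 0.05598 S  =>  R_par = 17.86 Ω
V = I × R_par = 1 × 17.86 = 17.86 V
I_R1 = V/R1 = 17.86/82000 = 0.0002178 A

Final answer: 0.0002178 A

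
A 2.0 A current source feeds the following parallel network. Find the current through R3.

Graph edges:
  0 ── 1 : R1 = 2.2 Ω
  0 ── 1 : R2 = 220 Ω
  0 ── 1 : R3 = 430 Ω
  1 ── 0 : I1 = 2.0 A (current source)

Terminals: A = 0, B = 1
All resistors sit directly between nodes 0 and 1, so they are in parallel and share one voltage V; the full source current 2 A splits among them.
1/R_par = 1/2.2 + 1/220 + 1/430 = 0.4614 S  =>  R_par = 2.167 Ω
V = I × R_par = 2 × 2.167 = 4.334 V
I_R3 = V/R3 = 4.334/430 = 0.01008 A

Final answer: 0.01008 A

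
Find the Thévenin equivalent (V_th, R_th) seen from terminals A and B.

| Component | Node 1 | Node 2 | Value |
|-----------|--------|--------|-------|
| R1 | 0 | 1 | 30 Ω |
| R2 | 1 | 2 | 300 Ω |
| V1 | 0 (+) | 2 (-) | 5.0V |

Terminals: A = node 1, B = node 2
Step 1 — V_th is the open-circuit voltage V_A - V_B (nothing connected across the terminals).
Nodal analysis, taking node 2 as the 0 V reference.
Source V1 fixes V_0 = 5 V.
KCL at each unknown node (sum of currents leaving = 0; resistances in Ω):
  Node 1: (V_1 - 5)/30 + (V_1 - 0)/300 = 0
Collecting terms: 0.03667 × V_1 = 0.1667  =>  V_1 = 4.545 V
V_th = V_1 - V_2 = 4.545 - 0 = 4.545 V
Step 2 — R_th: zero the source — replace V1 by a short circuit (node 2 merges into node 0) — and find the resistance seen between A (node 1) and B (node 0).
Reduce the network between node 1 (A) and node 0 (B) by series/parallel combination:
  Rp1 = R1 ‖ R2 (parallel, both between nodes 0 and 1) = 1/(1/30 + 1/300) = 27.27 Ω
R_th = 27.27 Ω

Final answer: V_th = 4.545 V, R_th = 27.27 Ω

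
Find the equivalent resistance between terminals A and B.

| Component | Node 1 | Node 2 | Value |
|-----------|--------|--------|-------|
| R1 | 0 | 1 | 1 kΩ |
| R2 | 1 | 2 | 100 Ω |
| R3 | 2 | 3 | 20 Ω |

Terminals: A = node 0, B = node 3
Reduce the network between node 0 (A) and node 3 (B) by series/parallel combination:
  Rs1 = R1 + R2 (series, joined only at node 1) = 1000 + 100 = 1100 Ω
  Rs2 = R3 + Rs1 (series, joined only at node 2) = 20 + 1100 = 1120 Ω
R_eq = 1.12 kΩ

Final answer: 1.12 kΩ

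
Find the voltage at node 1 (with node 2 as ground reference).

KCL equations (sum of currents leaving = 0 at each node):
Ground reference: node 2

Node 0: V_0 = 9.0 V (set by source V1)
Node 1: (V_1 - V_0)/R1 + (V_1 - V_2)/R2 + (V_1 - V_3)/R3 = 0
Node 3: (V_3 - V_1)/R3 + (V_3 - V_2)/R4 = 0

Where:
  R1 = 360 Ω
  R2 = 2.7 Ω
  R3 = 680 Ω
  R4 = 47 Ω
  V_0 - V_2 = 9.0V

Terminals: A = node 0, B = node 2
Nodal analysis, taking node 2 as the 0 V reference.
Source V1 fixes V_0 = 9 V.
KCL at each unknown node (sum of currents leaving = 0; resistances in Ω):
  Node 1: (V_1 - 9)/360 + (V_1 - 0)/2.7 + (V_1 - V_3)/680 = 0
  Node 3: (V_3 - V_1)/680 + (V_3 - 0)/47 = 0
Collecting terms (coefficients in siemens):
  0.3746·V_1 - 0.001471·V_3 = 0.025
  0.02275·V_3 - 0.001471·V_1 = 0
Determinant D = (0.3746)(0.02275) - (-0.001471)(-0.001471) = 0.008519
V_1 = [(0.025)(0.02275) - (-0.001471)(0)]/D = 0.06675 V
V_3 = [(0.3746)(0) - (0.025)(-0.001471)]/D = 0.004315 V
The requested potential is V_1 = 0.06675 V.

Final answer: V_1 = 0.06675 V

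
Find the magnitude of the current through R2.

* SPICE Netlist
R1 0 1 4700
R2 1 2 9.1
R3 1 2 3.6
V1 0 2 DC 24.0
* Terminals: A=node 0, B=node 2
Nodal analysis, taking node 2 as the 0 V reference.
Source V1 fixes V_0 = 24 V.
KCL at each unknown node (sum of currents leaving = 0; resistances in Ω):
  Node 1: (V_1 - 24)/4700 + (V_1 - 0)/9.1 + (V_1 - 0)/3.6 = 0
Collecting terms: 0.3879 × V_1 = 0.005106  =>  V_1 = 0.01316 V
I_R2 = (V_1 - V_2)/R2 = (0.01316 - 0)/9.1 = 0.001447 A
|I_R2| = 0.001447 A

Final answer: |I_R2| = 0.001447 A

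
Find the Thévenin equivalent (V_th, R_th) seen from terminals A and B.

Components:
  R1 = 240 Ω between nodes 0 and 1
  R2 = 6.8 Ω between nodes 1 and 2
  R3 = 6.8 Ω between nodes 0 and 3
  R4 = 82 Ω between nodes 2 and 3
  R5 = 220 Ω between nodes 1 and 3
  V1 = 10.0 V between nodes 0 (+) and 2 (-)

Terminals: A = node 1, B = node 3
Step 1 — V_th is the open-circuit voltage V_A - V_B (nothing connected across the terminals).
Nodal analysis, taking node 2 as the 0 V reference.
Source V1 fixes V_0 = 10 V.
KCL at each unknown node (sum of currents leaving = 0; resistances in Ω):
  Node 1: (V_1 - 10)/240 + (V_1 - 0)/6.8 + (V_1 - V_3)/220 = 0
  Node 3: (V_3 - 10)/6.8 + (V_3 - 0)/82 + (V_3 - V_1)/220 = 0
Collecting terms (coefficients in siemens):
  0.1558·V_1 - 0.004545·V_3 = 0.04167
  0.1638·V_3 - 0.004545·V_1 = 1.471
Determinant D = (0.1558)(0.1638) - (-0.004545)(-0.004545) = 0.02549
V_1 = [(0.04167)(0.1638) - (-0.004545)(1.471)]/D = 0.5299 V
V_3 = [(0.1558)(1.471) - (0.04167)(-0.004545)]/D = 8.993 V
V_th = V_1 - V_3 = 0.5299 - 8.993 = -8.463 V
Step 2 — R_th: zero the source — replace V1 by a short circuit (node 2 merges into node 0) — and find the resistance seen between A (node 1) and B (node 3).
Reduce the network between node 1 (A) and node 3 (B) by series/parallel combination:
  Rp1 = R1 ‖ R2 (parallel, both between nodes 0 and 1) = 1/(1/240 + 1/6.8) = 6.613 Ω
  Rp2 = R3 ‖ R4 (parallel, both between nodes 0 and 3) = 1/(1/6.8 + 1/82) = 6.279 Ω
  Rs1 = Rp1 + Rp2 (series, joined only at node 0) = 6.613 + 6.279 = 12.89 Ω
  Rp3 = R5 ‖ Rs1 (parallel, both between nodes 1 and 3) = 1/(1/220 + 1/12.89) = 12.18 Ω
R_th = 12.18 Ω

Final answer: V_th = -8.463 V, R_th = 12.18 Ω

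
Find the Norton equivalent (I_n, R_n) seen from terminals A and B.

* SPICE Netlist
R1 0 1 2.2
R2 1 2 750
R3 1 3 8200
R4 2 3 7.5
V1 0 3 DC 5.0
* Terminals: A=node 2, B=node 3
Find the Thévenin equivalent first; then I_n = V_th/R_th and R_n = R_th.
Step 1 — V_th is the open-circuit voltage V_A - V_B (nothing connected across the terminals).
Nodal analysis, taking node 3 as the 0 V reference.
Source V1 fixes V_0 = 5 V.
KCL at each unknown node (sum of currents leaving = 0; resistances in Ω):
  Node 1: (V_1 - 5)/2.2 + (V_1 - V_2)/750 + (V_1 - 0)/8200 = 0
  Node 2: (V_2 - V_1)/750 + (V_2 - 0)/7.5 = 0
Collecting terms (coefficients in siemens):
  0.456·V_1 - 0.001333·V_2 = 2.273
  0.1347·V_2 - 0.001333·V_1 = 0
Determinant D = (0.456)(0.1347) - (-0.001333)(-0.001333) = 0.06141
V_1 = [(2.273)(0.1347) - (-0.001333)(0)]/D = 4.984 V
V_2 = [(0.456)(0) - (2.273)(-0.001333)]/D = 0.04935 V
V_th = V_2 - V_3 = 0.04935 - 0 = 0.04935 V
Step 2 — R_th: zero the source — replace V1 by a short circuit (node 3 merges into node 0) — and find the resistance seen between A (node 2) and B (node 0).
Reduce the network between node 2 (A) and node 0 (B) by series/parallel combination:
  Rp1 = R1 ‖ R3 (parallel, both between nodes 0 and 1) = 1/(1/2.2 + 1/8200) = 2.199 Ω
  Rs1 = R2 + Rp1 (series, joined only at node 1) = 750 + 2.199 = 752.2 Ω
  Rp2 = R4 ‖ Rs1 (parallel, both between nodes 0 and 2) = 1/(1/7.5 + 1/752.2) = 7.426 Ω
R_th = 7.426 Ω
I_n = V_th/R_th = 0.04935/7.426 = 0.006645 A, and R_n = R_th = 7.426 Ω

Final answer: I_n = 0.006645 A, R_n = 7.426 Ω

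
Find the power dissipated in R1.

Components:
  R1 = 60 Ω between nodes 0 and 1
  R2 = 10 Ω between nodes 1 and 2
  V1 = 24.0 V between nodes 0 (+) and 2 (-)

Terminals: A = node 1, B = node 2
Nodal analysis, taking node 2 as the 0 V reference.
Source V1 fixes V_0 = 24 V.
KCL at each unknown node (sum of currents leaving = 0; resistances in Ω):
  Node 1: (V_1 - 24)/60 + (V_1 - 0)/10 = 0
Collecting terms: 0.1167 × V_1 = 0.4  =>  V_1 = 3.429 V
I_R1 = (V_0 - V_1)/R1 = (24 - 3.429)/60 = 0.3429 A
P_R1 = I_R1² × R1 = (0.3429)² × 60 = 7.053 W

Final answer: 7.053 W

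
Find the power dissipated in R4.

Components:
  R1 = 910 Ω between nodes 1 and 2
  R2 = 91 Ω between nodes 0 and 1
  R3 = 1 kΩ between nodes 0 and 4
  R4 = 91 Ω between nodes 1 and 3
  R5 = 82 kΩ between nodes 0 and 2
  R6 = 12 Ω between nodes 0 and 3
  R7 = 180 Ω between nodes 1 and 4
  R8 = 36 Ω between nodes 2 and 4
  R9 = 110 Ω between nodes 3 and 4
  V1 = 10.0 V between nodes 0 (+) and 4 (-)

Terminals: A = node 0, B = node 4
Nodal analysis, taking node 4 as the 0 V reference.
Source V1 fixes V_0 = 10 V.
KCL at each unknown node (sum of currents leaving = 0; resistances in Ω):
  Node 1: (V_1 - V_2)/910 + (V_1 - 10)/91 + (V_1 - V_3)/91 + (V_1 - 0)/180 = 0
  Node 2: (V_2 - V_1)/910 + (V_2 - 10)/82000 + (V_2 - 0)/36 = 0
  Node 3: (V_3 - V_1)/91 + (V_3 - 10)/12 + (V_3 - 0)/110 = 0
Collecting terms (coefficients in siemens):
  0.02863·V_1 - 0.001099·V_2 - 0.01099·V_3 = 0.1099
  0.02889·V_2 - 0.001099·V_1 = 0.000122
  0.1034·V_3 - 0.01099·V_1 = 0.8333
Solving these 3 simultaneous equations (Gaussian elimination) gives:
  V_1 = 7.237 V, V_2 = 0.2795 V, V_3 = 8.827 V
I_R4 = (V_1 - V_3)/R4 = (7.237 - 8.827)/91 = -0.01748 A
P_R4 = I_R4² × R4 = (-0.01748)² × 91 = 0.02781 W

Final answer: 0.02781 W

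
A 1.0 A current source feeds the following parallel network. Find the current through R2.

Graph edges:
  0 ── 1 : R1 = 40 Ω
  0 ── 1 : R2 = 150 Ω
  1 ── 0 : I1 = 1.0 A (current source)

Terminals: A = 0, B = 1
All resistors sit directly between nodes 0 and 1, so they are in parallel and share one voltage V; the full source current 1 A splits among them.
1/R_par = 1/40 + 1/150 = 0.03167 S  =>  R_par = 31.58 Ω
V = I × R_par = 1 × 31.58 = 31.58 V
I_R2 = V/R2 = 31.58/150 = 0.2105 A

Final answer: 0.2105 A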